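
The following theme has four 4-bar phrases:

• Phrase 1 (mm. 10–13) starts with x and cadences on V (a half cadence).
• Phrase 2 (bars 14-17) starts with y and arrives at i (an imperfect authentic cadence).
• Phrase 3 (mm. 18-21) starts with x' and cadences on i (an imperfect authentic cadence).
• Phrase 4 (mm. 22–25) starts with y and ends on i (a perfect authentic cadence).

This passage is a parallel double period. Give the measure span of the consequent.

measures 18–25

In a double period the four phrases pair into a large antecedent (phrases 1–2, ending imperfect authentic cadence) and a large consequent (phrases 3–4, ending perfect authentic cadence). The consequent spans measures 18-25.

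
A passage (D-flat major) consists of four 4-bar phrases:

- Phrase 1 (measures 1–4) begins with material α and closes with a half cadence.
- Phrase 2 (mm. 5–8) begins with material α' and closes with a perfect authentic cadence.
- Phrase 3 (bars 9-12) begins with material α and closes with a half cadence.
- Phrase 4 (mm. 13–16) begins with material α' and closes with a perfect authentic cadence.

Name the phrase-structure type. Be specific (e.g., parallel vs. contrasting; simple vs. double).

The cadence pattern HC–PAC–HC–PAC is weak–strong twice, and phrases 3–4 restate phrases 1–2: a period heard twice, not a double period (which would end weakly at phrase 2).

repeated period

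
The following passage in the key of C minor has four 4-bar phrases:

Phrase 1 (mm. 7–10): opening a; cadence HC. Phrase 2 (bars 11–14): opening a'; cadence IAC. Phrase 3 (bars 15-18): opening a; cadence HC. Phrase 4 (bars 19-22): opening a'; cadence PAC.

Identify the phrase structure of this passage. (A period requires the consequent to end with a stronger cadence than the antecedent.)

parallel double period

Four phrases in two halves: the first half (bars 7–14) ends with an imperfect authentic cadence, the second (mm. 15–22) with a perfect authentic cadence — a large antecedent–consequent pair, i.e. a double period.
Phrase 3 begins with the same material as phrase 1, making it parallel.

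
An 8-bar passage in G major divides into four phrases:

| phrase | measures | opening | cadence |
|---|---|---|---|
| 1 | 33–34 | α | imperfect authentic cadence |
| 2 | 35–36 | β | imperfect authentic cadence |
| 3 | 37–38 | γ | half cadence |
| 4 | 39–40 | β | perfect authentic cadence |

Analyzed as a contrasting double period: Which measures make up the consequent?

measures 37–40

In a double period the four phrases pair into a large antecedent (phrases 1–2, ending imperfect authentic cadence) and a large consequent (phrases 3–4, ending perfect authentic cadence). The consequent spans mm. 37-40.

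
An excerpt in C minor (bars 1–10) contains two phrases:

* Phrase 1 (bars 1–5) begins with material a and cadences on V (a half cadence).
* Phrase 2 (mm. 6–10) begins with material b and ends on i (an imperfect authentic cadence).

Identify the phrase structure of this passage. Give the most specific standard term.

contrasting period

Phrase 1 ends with a half cadence (weaker) and phrase 2 with an imperfect authentic cadence (stronger): antecedent + consequent = a period.
The two phrases open with different material (a / b), so the period is contrasting.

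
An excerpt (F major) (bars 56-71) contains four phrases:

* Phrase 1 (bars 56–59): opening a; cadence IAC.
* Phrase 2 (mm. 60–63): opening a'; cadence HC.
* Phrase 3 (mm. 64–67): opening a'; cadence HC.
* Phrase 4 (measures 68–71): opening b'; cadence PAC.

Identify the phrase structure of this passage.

parallel double period

Four phrases in two halves: the first half (bars 56–63) ends with a half cadence, the second (mm. 64–71) with a perfect authentic cadence — a large antecedent–consequent pair, i.e. a double period.
Phrase 3 begins with the same material as phrase 1, making it parallel.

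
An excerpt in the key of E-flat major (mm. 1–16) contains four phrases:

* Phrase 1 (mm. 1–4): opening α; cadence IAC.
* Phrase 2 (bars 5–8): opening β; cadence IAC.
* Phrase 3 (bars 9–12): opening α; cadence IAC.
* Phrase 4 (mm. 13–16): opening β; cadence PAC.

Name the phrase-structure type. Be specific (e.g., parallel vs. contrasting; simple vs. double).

parallel double period

Four phrases in two halves: the first half (mm. 1–8) ends with an imperfect authentic cadence, the second (mm. 9–16) with a perfect authentic cadence — a large antecedent–consequent pair, i.e. a double period.
Phrase 3 begins with the same material as phrase 1, making it parallel.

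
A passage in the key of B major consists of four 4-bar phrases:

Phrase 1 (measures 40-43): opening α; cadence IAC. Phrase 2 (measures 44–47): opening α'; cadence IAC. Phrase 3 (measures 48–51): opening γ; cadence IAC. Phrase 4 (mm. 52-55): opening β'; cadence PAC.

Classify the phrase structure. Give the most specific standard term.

Four phrases in two halves: the first half (mm. 40–47) ends with an imperfect authentic cadence, the second (mm. 48-55) with a perfect authentic cadence — a large antecedent–consequent pair, i.e. a double period.
Phrase 3 begins with different material from phrase 1, making it contrasting.

contrasting double period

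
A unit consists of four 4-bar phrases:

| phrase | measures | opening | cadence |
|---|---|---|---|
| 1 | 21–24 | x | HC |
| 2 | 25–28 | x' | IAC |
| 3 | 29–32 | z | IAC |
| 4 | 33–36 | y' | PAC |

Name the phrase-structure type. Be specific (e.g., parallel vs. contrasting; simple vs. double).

contrasting double period

Four phrases in two halves: the first half (mm. 21–28) ends with an imperfect authentic cadence, the second (bars 29-36) with a perfect authentic cadence — a large antecedent–consequent pair, i.e. a double period.
Phrase 3 begins with different material from phrase 1, making it contrasting.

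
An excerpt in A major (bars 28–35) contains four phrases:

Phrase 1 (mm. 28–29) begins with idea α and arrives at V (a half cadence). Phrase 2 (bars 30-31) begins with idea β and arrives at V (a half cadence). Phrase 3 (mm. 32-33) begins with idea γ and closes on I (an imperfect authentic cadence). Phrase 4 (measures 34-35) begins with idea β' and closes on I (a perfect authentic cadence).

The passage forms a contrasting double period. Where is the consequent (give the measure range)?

measures 32–35

In a double period the four phrases pair into a large antecedent (phrases 1–2, ending half cadence) and a large consequent (phrases 3–4, ending perfect authentic cadence). The consequent spans bars 32-35.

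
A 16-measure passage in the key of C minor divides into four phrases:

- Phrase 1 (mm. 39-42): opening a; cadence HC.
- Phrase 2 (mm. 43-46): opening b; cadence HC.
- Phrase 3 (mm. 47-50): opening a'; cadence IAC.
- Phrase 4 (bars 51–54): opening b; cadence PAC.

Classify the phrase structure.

Four phrases in two halves: the first half (bars 39-46) ends with a half cadence, the second (mm. 47–54) with a perfect authentic cadence — a large antecedent–consequent pair, i.e. a double period.
Phrase 3 begins with the same material as phrase 1, making it parallel.

parallel double period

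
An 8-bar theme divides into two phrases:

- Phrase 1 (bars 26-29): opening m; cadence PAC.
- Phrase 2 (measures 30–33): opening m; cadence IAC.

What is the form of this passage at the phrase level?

The second phrase closes with an imperfect authentic cadence, which is not stronger than the first phrase's perfect authentic cadence; without a weak→strong cadential pair there is no antecedent–consequent relationship, so this is a phrase group rather than a period.

phrase group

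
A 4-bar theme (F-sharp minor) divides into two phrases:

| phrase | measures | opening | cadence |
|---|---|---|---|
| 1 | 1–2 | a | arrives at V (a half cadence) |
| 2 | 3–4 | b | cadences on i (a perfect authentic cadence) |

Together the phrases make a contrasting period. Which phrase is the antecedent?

The phrase ending with the weaker cadence (half cadence) is the antecedent; the one ending more conclusively (perfect authentic cadence) is the consequent. The antecedent is phrase 1.

phrase 1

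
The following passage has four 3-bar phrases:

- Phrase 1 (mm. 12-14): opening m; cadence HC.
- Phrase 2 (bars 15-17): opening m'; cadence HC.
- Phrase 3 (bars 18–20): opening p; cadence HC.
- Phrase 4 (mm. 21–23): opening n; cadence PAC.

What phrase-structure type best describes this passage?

Four phrases in two halves: the first half (mm. 12–17) ends with a half cadence, the second (mm. 18-23) with a perfect authentic cadence — a large antecedent–consequent pair, i.e. a double period.
Phrase 3 begins with different material from phrase 1, making it contrasting.

contrasting double period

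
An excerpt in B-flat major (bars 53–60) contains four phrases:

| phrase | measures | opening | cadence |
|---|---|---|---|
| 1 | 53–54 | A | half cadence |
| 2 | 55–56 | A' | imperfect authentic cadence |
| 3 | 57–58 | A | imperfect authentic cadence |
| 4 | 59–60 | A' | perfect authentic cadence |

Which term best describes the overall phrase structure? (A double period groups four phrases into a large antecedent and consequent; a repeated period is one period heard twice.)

Four phrases in two halves: the first half (bars 53-56) ends with an imperfect authentic cadence, the second (mm. 57–60) with a perfect authentic cadence — a large antecedent–consequent pair, i.e. a double period.
Phrase 3 begins with the same material as phrase 1, making it parallel.

parallel double period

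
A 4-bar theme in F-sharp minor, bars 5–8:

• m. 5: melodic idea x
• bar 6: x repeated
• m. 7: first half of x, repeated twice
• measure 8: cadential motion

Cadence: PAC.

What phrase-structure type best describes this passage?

Basic idea (m. 5) + its repetition (m. 6) form the presentation; fragmentation and cadence (measures 7-8) form the continuation — the 4-bar whole is a sentence.

sentence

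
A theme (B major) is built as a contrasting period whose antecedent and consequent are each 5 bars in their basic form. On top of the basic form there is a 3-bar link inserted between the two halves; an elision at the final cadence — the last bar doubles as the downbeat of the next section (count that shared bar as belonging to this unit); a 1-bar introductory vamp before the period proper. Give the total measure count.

14 measures

Basic contrasting period: 5 + 5 = 10 bars.
10 (basic form) + 3 (link) + 1 (introduction) = 14.
The elision shares a bar with the next section but does not change this unit's count.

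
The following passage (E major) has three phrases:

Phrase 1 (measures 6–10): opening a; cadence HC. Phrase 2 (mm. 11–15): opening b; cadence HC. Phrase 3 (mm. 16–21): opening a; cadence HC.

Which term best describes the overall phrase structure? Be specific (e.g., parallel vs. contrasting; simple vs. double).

phrase group

The final phrase closes with a half cadence, which is not stronger than the preceding half cadence; the 3 phrases lack an overall antecedent–consequent design and so form a phrase group.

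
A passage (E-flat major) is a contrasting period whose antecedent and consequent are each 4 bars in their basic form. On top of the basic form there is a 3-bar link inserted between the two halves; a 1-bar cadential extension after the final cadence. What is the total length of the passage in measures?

12 measures

Basic contrasting period: 4 + 4 = 8 bars.
8 (basic form) + 3 (link) + 1 (cadential extension) = 12.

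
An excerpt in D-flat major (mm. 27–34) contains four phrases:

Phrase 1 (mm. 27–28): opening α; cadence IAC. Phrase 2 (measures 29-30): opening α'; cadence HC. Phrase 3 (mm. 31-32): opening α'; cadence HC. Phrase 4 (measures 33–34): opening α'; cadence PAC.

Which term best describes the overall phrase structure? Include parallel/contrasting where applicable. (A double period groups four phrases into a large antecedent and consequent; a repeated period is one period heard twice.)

Four phrases in two halves: the first half (mm. 27–30) ends with a half cadence, the second (mm. 31–34) with a perfect authentic cadence — a large antecedent–consequent pair, i.e. a double period.
Phrase 3 begins with the same material as phrase 1, making it parallel.

parallel double period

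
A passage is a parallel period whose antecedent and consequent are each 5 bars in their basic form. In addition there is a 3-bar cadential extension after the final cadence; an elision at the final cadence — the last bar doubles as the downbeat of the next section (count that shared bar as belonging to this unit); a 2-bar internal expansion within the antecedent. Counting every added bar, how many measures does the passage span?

15 measures

Basic parallel period: 5 + 5 = 10 bars.
10 (basic form) + 3 (cadential extension) + 2 (internal expansion) = 15.
The elision shares a bar with the next section but does not change this unit's count.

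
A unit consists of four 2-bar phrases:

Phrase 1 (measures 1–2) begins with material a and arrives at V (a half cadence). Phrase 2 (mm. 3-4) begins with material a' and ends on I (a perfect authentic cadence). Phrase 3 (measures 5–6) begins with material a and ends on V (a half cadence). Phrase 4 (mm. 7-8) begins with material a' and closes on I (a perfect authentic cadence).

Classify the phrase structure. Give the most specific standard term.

The cadence pattern HC–PAC–HC–PAC is weak–strong twice, and phrases 3–4 restate phrases 1–2: a period heard twice, not a double period (which would end weakly at phrase 2).

repeated period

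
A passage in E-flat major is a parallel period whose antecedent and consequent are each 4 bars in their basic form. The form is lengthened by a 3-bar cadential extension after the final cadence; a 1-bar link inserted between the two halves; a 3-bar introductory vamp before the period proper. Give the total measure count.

15 measures

Basic parallel period: 4 + 4 = 8 bars.
8 (basic form) + 3 (cadential extension) + 1 (link) + 3 (introduction) = 15.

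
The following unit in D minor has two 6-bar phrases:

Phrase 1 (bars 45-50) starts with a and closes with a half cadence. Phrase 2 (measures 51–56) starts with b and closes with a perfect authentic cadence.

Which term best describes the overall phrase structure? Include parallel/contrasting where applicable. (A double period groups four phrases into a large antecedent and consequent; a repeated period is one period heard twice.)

contrasting period

Phrase 1 ends with a half cadence (weaker) and phrase 2 with a perfect authentic cadence (stronger): antecedent + consequent = a period.
The two phrases open with different material (a / b), so the period is contrasting.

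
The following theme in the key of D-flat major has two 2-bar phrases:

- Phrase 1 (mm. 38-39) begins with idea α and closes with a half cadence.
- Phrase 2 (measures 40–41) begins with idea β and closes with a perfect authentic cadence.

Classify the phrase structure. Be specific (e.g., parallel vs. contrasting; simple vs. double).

contrasting period

Phrase 1 ends with a half cadence (weaker) and phrase 2 with a perfect authentic cadence (stronger): antecedent + consequent = a period.
The two phrases open with different material (α / β), so the period is contrasting.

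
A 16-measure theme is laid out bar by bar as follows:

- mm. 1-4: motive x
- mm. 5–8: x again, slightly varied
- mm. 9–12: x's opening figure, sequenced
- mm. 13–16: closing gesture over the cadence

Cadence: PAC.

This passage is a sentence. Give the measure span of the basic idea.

The presentation of a sentence is the basic idea (mm. 1–4) plus its repetition (mm. 5–8); the basic idea is therefore bars 1–4.

measures 1–4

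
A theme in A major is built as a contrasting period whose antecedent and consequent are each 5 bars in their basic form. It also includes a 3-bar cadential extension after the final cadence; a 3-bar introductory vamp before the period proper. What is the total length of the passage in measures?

Basic contrasting period: 5 + 5 = 10 bars.
10 (basic form) + 3 (cadential extension) + 3 (introduction) = 16.

16 measures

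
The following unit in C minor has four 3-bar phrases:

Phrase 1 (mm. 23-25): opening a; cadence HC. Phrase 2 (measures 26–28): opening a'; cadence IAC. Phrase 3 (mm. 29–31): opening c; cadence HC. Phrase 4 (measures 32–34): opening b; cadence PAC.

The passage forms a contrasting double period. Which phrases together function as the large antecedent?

phrases 1 and 2

In a double period the first pair of phrases (ending imperfect authentic cadence) is the large antecedent and the second pair (ending perfect authentic cadence) is the large consequent; the antecedent is phrases 1 and 2.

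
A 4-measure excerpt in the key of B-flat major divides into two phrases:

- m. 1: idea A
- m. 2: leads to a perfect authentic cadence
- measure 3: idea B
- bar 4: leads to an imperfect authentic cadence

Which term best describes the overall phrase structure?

The second phrase closes with an imperfect authentic cadence, which is not stronger than the first phrase's perfect authentic cadence; without a weak→strong cadential pair there is no antecedent–consequent relationship, so this is a phrase group rather than a period.

phrase group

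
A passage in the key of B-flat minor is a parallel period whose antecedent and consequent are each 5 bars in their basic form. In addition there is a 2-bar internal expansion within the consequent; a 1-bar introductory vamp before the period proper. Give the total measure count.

Basic parallel period: 5 + 5 = 10 bars.
10 (basic form) + 2 (internal expansion) + 1 (introduction) = 13.

13 measures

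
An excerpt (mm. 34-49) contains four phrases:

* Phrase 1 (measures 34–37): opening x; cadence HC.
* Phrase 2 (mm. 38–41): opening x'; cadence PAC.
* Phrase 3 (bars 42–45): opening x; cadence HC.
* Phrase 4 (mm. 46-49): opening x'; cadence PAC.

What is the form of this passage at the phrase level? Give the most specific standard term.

The cadence pattern HC–PAC–HC–PAC is weak–strong twice, and phrases 3–4 restate phrases 1–2: a period heard twice, not a double period (which would end weakly at phrase 2).

repeated period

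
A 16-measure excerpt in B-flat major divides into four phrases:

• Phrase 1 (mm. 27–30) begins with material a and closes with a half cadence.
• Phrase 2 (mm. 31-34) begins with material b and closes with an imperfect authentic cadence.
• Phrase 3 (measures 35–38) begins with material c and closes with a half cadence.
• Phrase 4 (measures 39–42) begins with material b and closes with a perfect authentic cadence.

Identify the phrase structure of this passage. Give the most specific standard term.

contrasting double period

Four phrases in two halves: the first half (measures 27–34) ends with an imperfect authentic cadence, the second (bars 35–42) with a perfect authentic cadence — a large antecedent–consequent pair, i.e. a double period.
Phrase 3 begins with different material from phrase 1, making it contrasting.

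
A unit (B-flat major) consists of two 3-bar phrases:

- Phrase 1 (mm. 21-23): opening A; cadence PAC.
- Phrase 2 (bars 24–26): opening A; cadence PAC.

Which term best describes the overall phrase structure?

Both phrases have the same opening (A) and the same cadence (perfect authentic cadence): the second is a restatement, not a consequent, so this is a repeated phrase rather than a period.

repeated phrase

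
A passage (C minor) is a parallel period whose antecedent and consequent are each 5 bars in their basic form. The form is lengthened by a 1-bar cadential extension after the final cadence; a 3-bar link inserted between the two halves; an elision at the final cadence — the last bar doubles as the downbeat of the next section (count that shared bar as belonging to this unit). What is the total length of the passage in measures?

Basic parallel period: 5 + 5 = 10 bars.
10 (basic form) + 1 (cadential extension) + 3 (link) = 14.
The elision shares a bar with the next section but does not change this unit's count.

14 measures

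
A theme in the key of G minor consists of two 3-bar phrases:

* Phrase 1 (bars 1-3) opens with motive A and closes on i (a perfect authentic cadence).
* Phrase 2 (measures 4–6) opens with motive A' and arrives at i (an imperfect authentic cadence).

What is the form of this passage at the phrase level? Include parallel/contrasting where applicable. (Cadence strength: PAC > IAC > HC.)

The second phrase closes with an imperfect authentic cadence, which is not stronger than the first phrase's perfect authentic cadence; without a weak→strong cadential pair there is no antecedent–consequent relationship, so this is a phrase group rather than a period.

phrase group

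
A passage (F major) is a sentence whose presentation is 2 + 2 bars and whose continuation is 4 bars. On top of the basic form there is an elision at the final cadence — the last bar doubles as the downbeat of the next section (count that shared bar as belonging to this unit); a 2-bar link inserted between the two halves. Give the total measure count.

10 measures

Basic sentence: 2 + 2 + 4 = 8 bars.
8 (basic form) + 2 (link) = 10.
The elision shares a bar with the next section but does not change this unit's count.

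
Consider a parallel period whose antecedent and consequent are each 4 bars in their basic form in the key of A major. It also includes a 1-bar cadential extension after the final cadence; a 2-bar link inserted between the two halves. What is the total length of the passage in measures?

Basic parallel period: 4 + 4 = 8 bars.
8 (basic form) + 1 (cadential extension) + 2 (link) = 11.

11 measures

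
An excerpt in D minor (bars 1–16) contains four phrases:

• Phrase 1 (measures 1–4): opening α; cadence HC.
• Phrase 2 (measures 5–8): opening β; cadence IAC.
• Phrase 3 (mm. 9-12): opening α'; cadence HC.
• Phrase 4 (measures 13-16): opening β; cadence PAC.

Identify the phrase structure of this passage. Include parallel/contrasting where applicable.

parallel double period

Four phrases in two halves: the first half (mm. 1-8) ends with an imperfect authentic cadence, the second (mm. 9–16) with a perfect authentic cadence — a large antecedent–consequent pair, i.e. a double period.
Phrase 3 begins with the same material as phrase 1, making it parallel.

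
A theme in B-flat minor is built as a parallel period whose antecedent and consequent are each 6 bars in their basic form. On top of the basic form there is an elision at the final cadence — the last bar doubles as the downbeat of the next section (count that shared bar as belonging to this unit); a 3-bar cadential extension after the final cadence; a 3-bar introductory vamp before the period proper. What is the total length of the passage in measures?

18 measures

Basic parallel period: 6 + 6 = 12 bars.
12 (basic form) + 3 (cadential extension) + 3 (introduction) = 18.
The elision shares a bar with the next section but does not change this unit's count.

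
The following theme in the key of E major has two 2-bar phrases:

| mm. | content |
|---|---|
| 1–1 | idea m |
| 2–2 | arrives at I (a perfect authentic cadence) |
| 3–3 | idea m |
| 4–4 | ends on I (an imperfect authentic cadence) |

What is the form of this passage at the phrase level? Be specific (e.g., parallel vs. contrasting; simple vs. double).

phrase group

The second phrase closes with an imperfect authentic cadence, which is not stronger than the first phrase's perfect authentic cadence; without a weak→strong cadential pair there is no antecedent–consequent relationship, so this is a phrase group rather than a period.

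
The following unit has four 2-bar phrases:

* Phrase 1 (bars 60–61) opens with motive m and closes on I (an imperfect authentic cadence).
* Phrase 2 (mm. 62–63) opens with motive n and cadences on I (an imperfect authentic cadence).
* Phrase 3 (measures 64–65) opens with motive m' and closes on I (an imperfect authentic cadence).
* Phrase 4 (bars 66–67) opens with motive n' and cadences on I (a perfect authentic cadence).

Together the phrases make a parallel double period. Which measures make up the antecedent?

In a double period the first pair of phrases (ending imperfect authentic cadence) is the large antecedent and the second pair (ending perfect authentic cadence) is the large consequent; the antecedent is measures 60–63.

measures 60–63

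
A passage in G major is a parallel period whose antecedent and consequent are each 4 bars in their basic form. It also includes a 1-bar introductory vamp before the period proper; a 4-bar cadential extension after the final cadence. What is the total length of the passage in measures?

13 measures

Basic parallel period: 4 + 4 = 8 bars.
8 (basic form) + 1 (introduction) + 4 (cadential extension) = 13.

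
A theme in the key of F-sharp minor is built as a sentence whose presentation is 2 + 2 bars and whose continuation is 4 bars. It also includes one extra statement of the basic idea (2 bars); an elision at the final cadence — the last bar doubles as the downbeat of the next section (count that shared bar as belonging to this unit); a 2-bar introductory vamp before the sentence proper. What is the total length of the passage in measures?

Basic sentence: 2 + 2 + 4 = 8 bars.
8 (basic form) + 2 (extra statement) + 2 (introduction) = 12.
The elision shares a bar with the next section but does not change this unit's count.

12 measures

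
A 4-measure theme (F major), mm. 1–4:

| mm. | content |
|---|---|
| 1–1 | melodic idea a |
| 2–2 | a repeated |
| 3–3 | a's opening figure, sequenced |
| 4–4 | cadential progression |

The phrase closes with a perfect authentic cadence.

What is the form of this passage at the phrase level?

Basic idea (m. 1) + its repetition (m. 2) form the presentation; fragmentation and cadence (measures 3-4) form the continuation — the 4-bar whole is a sentence.

sentence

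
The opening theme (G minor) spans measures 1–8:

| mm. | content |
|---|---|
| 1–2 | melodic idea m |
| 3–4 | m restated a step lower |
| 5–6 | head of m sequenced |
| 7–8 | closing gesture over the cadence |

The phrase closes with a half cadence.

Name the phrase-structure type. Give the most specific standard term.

Basic idea (mm. 1–2) + its repetition (mm. 3-4) form the presentation; fragmentation and cadence (bars 5–8) form the continuation — the 8-bar whole is a sentence.

sentence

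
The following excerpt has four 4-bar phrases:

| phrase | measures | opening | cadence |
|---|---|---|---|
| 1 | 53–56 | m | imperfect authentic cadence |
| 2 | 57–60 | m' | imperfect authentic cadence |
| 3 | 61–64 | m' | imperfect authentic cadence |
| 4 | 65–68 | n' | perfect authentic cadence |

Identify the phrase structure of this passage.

Four phrases in two halves: the first half (mm. 53–60) ends with an imperfect authentic cadence, the second (mm. 61–68) with a perfect authentic cadence — a large antecedent–consequent pair, i.e. a double period.
Phrase 3 begins with the same material as phrase 1, making it parallel.

parallel double period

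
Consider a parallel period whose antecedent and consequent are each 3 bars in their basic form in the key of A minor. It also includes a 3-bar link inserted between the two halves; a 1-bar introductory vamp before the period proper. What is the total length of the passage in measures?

10 measures

Basic parallel period: 3 + 3 = 6 bars.
6 (basic form) + 3 (link) + 1 (introduction) = 10.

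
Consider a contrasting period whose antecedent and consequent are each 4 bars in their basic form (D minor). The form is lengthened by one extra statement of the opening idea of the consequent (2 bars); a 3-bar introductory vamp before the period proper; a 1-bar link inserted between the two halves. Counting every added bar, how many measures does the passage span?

Basic contrasting period: 4 + 4 = 8 bars.
8 (basic form) + 2 (extra statement) + 3 (introduction) + 1 (link) = 14.

14 measures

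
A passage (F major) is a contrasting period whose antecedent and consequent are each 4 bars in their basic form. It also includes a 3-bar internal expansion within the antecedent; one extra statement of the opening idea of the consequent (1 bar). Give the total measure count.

Basic contrasting period: 4 + 4 = 8 bars.
8 (basic form) + 3 (internal expansion) + 1 (extra statement) = 12.

12 measures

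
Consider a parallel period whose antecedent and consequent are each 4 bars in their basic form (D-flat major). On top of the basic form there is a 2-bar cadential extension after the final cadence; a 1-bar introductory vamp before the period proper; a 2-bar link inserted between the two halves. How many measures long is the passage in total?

13 measures

Basic parallel period: 4 + 4 = 8 bars.
8 (basic form) + 2 (cadential extension) + 1 (introduction) + 2 (link) = 13.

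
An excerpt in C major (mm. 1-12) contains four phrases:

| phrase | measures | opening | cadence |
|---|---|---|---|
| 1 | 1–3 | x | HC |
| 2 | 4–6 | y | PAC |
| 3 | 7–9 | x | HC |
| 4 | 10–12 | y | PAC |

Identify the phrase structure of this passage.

repeated period

The cadence pattern HC–PAC–HC–PAC is weak–strong twice, and phrases 3–4 restate phrases 1–2: a period heard twice, not a double period (which would end weakly at phrase 2).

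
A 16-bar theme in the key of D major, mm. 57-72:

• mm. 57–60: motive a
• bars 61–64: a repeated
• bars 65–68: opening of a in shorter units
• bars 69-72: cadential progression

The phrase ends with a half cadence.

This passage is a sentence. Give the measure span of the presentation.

The presentation of a sentence is the basic idea (bars 57–60) plus its repetition (mm. 61-64); the presentation is therefore bars 57–64.

measures 57–64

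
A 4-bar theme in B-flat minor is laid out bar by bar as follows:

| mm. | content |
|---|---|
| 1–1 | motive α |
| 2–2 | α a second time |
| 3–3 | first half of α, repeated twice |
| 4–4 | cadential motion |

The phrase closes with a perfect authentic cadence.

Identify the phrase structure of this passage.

Basic idea (measure 1) + its repetition (m. 2) form the presentation; fragmentation and cadence (measures 3–4) form the continuation — the 4-bar whole is a sentence.

sentence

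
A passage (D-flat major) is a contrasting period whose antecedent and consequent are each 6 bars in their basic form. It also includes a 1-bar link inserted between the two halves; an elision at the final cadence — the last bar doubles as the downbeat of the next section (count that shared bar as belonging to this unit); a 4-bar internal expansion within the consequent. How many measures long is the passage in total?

17 measures

Basic contrasting period: 6 + 6 = 12 bars.
12 (basic form) + 1 (link) + 4 (internal expansion) = 17.
The elision shares a bar with the next section but does not change this unit's count.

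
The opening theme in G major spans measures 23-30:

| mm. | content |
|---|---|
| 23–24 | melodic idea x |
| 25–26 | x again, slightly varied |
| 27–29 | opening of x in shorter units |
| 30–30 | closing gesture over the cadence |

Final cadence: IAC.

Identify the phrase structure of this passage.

Basic idea (mm. 23–24) + its repetition (measures 25–26) form the presentation; fragmentation and cadence (mm. 27–30) form the continuation — the 8-bar whole is a sentence.

sentence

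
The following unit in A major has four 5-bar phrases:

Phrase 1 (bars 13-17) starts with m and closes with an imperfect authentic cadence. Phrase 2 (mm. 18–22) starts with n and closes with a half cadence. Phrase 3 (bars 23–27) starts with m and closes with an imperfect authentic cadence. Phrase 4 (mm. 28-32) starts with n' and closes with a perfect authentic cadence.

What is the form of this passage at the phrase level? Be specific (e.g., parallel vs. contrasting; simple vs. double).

Four phrases in two halves: the first half (mm. 13-22) ends with a half cadence, the second (measures 23–32) with a perfect authentic cadence — a large antecedent–consequent pair, i.e. a double period.
Phrase 3 begins with the same material as phrase 1, making it parallel.

parallel double period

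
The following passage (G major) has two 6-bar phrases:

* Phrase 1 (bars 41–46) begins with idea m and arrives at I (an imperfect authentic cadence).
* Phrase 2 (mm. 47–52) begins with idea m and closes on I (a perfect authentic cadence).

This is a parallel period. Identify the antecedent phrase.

The phrase ending with the weaker cadence (imperfect authentic cadence) is the antecedent; the one ending more conclusively (perfect authentic cadence) is the consequent. The antecedent is phrase 1.

phrase 1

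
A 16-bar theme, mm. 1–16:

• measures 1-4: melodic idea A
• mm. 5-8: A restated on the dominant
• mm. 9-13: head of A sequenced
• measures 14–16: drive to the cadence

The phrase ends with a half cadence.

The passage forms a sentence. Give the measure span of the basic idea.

The presentation of a sentence is the basic idea (measures 1-4) plus its repetition (bars 5–8); the basic idea is therefore measures 1–4.

measures 1–4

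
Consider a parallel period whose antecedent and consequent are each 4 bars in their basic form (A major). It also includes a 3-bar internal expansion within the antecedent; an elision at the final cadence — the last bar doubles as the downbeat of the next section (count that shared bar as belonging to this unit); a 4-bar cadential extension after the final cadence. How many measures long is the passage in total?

15 measures

Basic parallel period: 4 + 4 = 8 bars.
8 (basic form) + 3 (internal expansion) + 4 (cadential extension) = 15.
The elision shares a bar with the next section but does not change this unit's count.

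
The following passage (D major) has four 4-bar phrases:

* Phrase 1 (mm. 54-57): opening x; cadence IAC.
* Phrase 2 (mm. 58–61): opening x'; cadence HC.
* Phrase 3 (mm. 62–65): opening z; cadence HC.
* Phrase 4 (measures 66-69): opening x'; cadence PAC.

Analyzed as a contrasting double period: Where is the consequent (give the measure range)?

measures 62–69

In a double period the four phrases pair into a large antecedent (phrases 1–2, ending half cadence) and a large consequent (phrases 3–4, ending perfect authentic cadence). The consequent spans mm. 62-69.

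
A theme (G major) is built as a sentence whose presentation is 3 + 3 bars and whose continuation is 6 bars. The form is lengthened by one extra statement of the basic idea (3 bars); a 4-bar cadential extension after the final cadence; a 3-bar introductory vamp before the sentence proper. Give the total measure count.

22 measures

Basic sentence: 3 + 3 + 6 = 12 bars.
12 (basic form) + 3 (extra statement) + 4 (cadential extension) + 3 (introduction) = 22.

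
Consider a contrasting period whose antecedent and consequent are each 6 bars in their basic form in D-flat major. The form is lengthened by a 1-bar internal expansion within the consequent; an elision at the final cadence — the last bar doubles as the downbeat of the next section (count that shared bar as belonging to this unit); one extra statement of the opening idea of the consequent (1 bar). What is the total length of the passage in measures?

14 measures

Basic contrasting period: 6 + 6 = 12 bars.
12 (basic form) + 1 (internal expansion) + 1 (extra statement) = 14.
The elision shares a bar with the next section but does not change this unit's count.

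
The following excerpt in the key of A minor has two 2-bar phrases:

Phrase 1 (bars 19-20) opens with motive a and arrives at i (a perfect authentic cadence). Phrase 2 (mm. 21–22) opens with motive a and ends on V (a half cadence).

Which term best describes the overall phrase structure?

phrase group

The second phrase closes with a half cadence, which is not stronger than the first phrase's perfect authentic cadence; without a weak→strong cadential pair there is no antecedent–consequent relationship, so this is a phrase group rather than a period.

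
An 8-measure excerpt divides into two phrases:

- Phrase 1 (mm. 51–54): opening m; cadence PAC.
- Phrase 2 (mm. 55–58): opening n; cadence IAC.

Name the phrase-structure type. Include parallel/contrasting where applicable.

The second phrase closes with an imperfect authentic cadence, which is not stronger than the first phrase's perfect authentic cadence; without a weak→strong cadential pair there is no antecedent–consequent relationship, so this is a phrase group rather than a period.

phrase group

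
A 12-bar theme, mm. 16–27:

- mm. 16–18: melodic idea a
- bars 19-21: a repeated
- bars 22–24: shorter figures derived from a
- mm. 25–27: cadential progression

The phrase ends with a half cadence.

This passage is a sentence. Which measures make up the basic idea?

The presentation of a sentence is the basic idea (measures 16-18) plus its repetition (bars 19–21); the basic idea is therefore mm. 16-18.

measures 16–18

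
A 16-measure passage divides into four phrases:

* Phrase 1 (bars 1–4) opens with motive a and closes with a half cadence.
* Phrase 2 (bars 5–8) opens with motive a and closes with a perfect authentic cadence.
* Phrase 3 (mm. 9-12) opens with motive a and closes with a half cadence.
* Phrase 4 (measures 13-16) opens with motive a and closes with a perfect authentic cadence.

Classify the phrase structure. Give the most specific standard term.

The cadence pattern HC–PAC–HC–PAC is weak–strong twice, and phrases 3–4 restate phrases 1–2: a period heard twice, not a double period (which would end weakly at phrase 2).

repeated period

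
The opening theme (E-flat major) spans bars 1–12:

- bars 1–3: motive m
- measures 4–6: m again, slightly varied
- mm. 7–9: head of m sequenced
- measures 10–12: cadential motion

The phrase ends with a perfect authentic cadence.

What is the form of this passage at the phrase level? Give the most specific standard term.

Basic idea (mm. 1–3) + its repetition (bars 4–6) form the presentation; fragmentation and cadence (mm. 7–12) form the continuation — the 12-bar whole is a sentence.

sentence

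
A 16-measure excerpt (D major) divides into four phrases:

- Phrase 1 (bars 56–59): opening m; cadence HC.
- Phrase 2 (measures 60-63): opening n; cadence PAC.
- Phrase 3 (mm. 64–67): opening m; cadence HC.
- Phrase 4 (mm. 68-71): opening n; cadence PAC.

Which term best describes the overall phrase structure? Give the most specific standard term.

repeated period

The cadence pattern HC–PAC–HC–PAC is weak–strong twice, and phrases 3–4 restate phrases 1–2: a period heard twice, not a double period (which would end weakly at phrase 2).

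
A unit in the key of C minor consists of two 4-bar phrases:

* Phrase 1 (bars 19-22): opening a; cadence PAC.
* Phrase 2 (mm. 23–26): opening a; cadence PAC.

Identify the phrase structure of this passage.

repeated phrase

Both phrases have the same opening (a) and the same cadence (perfect authentic cadence): the second is a restatement, not a consequent, so this is a repeated phrase rather than a period.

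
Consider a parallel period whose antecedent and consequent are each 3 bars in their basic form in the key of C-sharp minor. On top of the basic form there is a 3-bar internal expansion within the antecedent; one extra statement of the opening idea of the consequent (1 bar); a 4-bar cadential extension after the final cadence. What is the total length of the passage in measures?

Basic parallel period: 3 + 3 = 6 bars.
6 (basic form) + 3 (internal expansion) + 1 (extra statement) + 4 (cadential extension) = 14.

14 measures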